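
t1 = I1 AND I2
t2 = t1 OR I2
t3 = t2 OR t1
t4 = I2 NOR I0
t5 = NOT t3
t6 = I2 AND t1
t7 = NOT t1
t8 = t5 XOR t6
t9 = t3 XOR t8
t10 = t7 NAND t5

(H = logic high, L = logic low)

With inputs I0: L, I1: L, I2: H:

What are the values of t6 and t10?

t6 = L, t10 = H

t1 = I1 AND I2 = L AND H = L
t2 = t1 OR I2 = L OR H = H
t3 = t2 OR t1 = H OR L = H
t5 = NOT t3 = NOT H = L
t6 = I2 AND t1 = H AND L = L
t7 = NOT t1 = NOT L = H
t10 = t7 NAND t5 = H NAND L = H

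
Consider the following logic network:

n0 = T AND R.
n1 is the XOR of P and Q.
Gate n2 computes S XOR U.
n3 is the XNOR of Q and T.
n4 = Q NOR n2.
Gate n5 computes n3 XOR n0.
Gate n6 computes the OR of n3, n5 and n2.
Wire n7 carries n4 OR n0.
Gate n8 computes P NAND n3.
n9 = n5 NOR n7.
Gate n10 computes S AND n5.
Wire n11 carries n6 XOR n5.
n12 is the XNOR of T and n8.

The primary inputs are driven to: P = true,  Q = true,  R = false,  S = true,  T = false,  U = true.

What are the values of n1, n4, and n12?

n1 = P XOR Q = true XOR true = false
n2 = S XOR U = true XOR true = false
n3 = Q XNOR T = true XNOR false = false
n4 = Q NOR n2 = true NOR false = false
n8 = P NAND n3 = true NAND false = true
n12 = T XNOR n8 = false XNOR true = false

n1 = false, n4 = false, n12 = false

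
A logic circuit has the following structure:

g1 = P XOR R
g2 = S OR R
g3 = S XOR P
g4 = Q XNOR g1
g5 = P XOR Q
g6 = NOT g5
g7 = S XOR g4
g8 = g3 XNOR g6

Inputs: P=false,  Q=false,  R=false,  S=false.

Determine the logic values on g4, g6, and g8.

g4 = true, g6 = true, g8 = false

g1 = P XOR R = false XOR false = false
g3 = S XOR P = false XOR false = false
g4 = Q XNOR g1 = false XNOR false = true
g5 = P XOR Q = false XOR false = false
g6 = NOT g5 = NOT false = true
g8 = g3 XNOR g6 = false XNOR true = false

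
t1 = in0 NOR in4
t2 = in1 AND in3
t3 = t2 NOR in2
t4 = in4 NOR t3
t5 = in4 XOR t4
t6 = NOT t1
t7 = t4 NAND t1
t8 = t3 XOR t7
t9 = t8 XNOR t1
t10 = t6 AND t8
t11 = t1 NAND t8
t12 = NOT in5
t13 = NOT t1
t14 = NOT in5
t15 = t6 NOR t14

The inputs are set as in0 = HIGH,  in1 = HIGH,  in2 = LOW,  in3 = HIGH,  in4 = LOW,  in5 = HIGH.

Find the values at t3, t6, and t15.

t3 = LOW, t6 = HIGH, t15 = LOW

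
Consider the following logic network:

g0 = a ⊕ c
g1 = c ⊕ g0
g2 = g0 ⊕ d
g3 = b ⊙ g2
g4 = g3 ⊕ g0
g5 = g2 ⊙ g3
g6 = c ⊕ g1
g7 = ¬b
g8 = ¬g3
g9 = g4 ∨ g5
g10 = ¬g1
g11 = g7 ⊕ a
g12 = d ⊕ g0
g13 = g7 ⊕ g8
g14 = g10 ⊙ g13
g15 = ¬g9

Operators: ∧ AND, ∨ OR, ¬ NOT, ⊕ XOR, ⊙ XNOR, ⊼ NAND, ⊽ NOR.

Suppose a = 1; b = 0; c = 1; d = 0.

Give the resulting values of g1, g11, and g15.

g1 = 1, g11 = 0, g15 = 0

g0 = a XOR c = 1 XOR 1 = 0
g1 = c XOR g0 = 1 XOR 0 = 1
g2 = g0 XOR d = 0 XOR 0 = 0
g3 = b XNOR g2 = 0 XNOR 0 = 1
g4 = g3 XOR g0 = 1 XOR 0 = 1
g5 = g2 XNOR g3 = 0 XNOR 1 = 0
g7 = NOT b = NOT 0 = 1
g9 = g4 OR g5 = 1 OR 0 = 1
g11 = g7 XOR a = 1 XOR 1 = 0
g15 = NOT g9 = NOT 1 = 0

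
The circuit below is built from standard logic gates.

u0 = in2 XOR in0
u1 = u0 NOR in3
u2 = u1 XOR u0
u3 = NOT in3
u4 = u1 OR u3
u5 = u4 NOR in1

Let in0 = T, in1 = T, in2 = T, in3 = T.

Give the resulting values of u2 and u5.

u0 = in2 XOR in0 = T XOR T = F
u1 = u0 NOR in3 = F NOR T = F
u2 = u1 XOR u0 = F XOR F = F
u3 = NOT in3 = NOT T = F
u4 = u1 OR u3 = F OR F = F
u5 = u4 NOR in1 = F NOR T = F

u2 = F, u5 = F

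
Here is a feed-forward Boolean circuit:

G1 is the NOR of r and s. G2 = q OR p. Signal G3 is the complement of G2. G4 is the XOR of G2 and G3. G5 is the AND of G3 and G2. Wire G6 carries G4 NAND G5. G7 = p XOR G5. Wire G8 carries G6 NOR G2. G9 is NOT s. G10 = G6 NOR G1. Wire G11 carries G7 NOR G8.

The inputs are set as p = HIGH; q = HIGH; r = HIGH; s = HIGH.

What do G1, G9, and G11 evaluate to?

G1 = LOW; G9 = LOW; G11 = LOW

G1 = r NOR s = HIGH NOR HIGH = LOW
G2 = q OR p = HIGH OR HIGH = HIGH
G3 = NOT G2 = NOT HIGH = LOW
G4 = G2 XOR G3 = HIGH XOR LOW = HIGH
G5 = G3 AND G2 = LOW AND HIGH = LOW
G6 = G4 NAND G5 = HIGH NAND LOW = HIGH
G7 = p XOR G5 = HIGH XOR LOW = HIGH
G8 = G6 NOR G2 = HIGH NOR HIGH = LOW
G9 = NOT s = NOT HIGH = LOW
G11 = G7 NOR G8 = HIGH NOR LOW = LOW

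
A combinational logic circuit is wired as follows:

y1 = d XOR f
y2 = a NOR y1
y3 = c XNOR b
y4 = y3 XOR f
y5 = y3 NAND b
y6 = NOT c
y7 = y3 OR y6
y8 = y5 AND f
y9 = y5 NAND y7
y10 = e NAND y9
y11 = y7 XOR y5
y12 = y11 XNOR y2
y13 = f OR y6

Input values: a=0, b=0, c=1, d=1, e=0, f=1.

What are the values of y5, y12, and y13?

y5 = 1, y12 = 1, y13 = 1

y1 = d XOR f = 1 XOR 1 = 0
y2 = a NOR y1 = 0 NOR 0 = 1
y3 = c XNOR b = 1 XNOR 0 = 0
y5 = y3 NAND b = 0 NAND 0 = 1
y6 = NOT c = NOT 1 = 0
y7 = y3 OR y6 = 0 OR 0 = 0
y11 = y7 XOR y5 = 0 XOR 1 = 1
y12 = y11 XNOR y2 = 1 XNOR 1 = 1
y13 = f OR y6 = 1 OR 0 = 1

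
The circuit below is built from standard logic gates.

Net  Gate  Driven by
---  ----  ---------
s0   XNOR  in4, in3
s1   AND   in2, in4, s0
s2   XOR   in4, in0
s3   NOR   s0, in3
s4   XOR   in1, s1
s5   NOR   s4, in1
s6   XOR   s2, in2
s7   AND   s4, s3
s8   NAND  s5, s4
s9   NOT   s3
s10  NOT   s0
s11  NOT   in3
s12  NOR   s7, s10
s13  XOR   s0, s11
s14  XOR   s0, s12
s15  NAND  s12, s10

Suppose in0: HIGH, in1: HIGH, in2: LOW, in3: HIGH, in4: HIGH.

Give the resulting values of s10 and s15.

s10 = LOW, s15 = HIGH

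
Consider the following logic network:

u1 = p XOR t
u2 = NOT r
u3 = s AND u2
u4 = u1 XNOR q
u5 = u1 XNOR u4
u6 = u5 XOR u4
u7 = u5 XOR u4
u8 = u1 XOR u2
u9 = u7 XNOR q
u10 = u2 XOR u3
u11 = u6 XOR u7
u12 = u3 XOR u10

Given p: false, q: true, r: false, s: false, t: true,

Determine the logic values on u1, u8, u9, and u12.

u1 = true, u8 = false, u9 = false, u12 = true

u1 = p XOR t = false XOR true = true
u2 = NOT r = NOT false = true
u3 = s AND u2 = false AND true = false
u4 = u1 XNOR q = true XNOR true = true
u5 = u1 XNOR u4 = true XNOR true = true
u7 = u5 XOR u4 = true XOR true = false
u8 = u1 XOR u2 = true XOR true = false
u9 = u7 XNOR q = false XNOR true = false
u10 = u2 XOR u3 = true XOR false = true
u12 = u3 XOR u10 = false XOR true = true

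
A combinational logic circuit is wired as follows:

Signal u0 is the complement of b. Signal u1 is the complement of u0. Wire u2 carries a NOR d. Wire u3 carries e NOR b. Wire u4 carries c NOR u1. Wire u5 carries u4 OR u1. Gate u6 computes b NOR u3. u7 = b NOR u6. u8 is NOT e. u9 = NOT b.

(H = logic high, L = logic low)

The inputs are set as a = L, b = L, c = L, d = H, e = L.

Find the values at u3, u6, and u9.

u3 = H; u6 = L; u9 = H

u3 = e NOR b = L NOR L = H
u6 = b NOR u3 = L NOR H = L
u9 = NOT b = NOT L = H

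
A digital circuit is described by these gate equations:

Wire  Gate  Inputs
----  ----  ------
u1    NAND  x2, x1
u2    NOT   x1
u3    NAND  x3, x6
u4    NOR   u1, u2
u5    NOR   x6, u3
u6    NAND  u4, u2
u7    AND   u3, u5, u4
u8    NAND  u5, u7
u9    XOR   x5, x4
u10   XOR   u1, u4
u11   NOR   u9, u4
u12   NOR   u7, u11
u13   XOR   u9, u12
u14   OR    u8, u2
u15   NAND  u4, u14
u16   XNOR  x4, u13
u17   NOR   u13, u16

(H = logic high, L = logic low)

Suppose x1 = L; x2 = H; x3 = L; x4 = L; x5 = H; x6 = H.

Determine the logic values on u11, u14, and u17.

u11 = L, u14 = H, u17 = L

u1 = x2 NAND x1 = H NAND L = H
u2 = NOT x1 = NOT L = H
u3 = x3 NAND x6 = L NAND H = H
u4 = u1 NOR u2 = H NOR H = L
u5 = x6 NOR u3 = H NOR H = L
u7 = u3 AND u5 AND u4 = H AND L AND L = L
u8 = u5 NAND u7 = L NAND L = H
u9 = x5 XOR x4 = H XOR L = H
u11 = u9 NOR u4 = H NOR L = L
u12 = u7 NOR u11 = L NOR L = H
u13 = u9 XOR u12 = H XOR H = L
u14 = u8 OR u2 = H OR H = H
u16 = x4 XNOR u13 = L XNOR L = H
u17 = u13 NOR u16 = L NOR H = L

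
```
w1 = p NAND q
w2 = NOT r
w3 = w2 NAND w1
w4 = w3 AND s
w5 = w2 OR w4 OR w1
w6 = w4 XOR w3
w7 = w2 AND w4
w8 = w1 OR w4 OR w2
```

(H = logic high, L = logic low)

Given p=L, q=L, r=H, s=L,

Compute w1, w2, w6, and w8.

w1 = p NAND q = L NAND L = H
w2 = NOT r = NOT H = L
w3 = w2 NAND w1 = L NAND H = H
w4 = w3 AND s = H AND L = L
w6 = w4 XOR w3 = L XOR H = H
w8 = w1 OR w4 OR w2 = H OR L OR L = H

w1 = H, w2 = L, w6 = H, w8 = H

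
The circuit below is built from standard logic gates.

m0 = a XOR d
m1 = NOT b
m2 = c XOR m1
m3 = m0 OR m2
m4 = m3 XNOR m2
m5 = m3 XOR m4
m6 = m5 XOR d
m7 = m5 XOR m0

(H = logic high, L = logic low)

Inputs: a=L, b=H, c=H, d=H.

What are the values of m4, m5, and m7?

m4 = H; m5 = L; m7 = H

m0 = a XOR d = L XOR H = H
m1 = NOT b = NOT H = L
m2 = c XOR m1 = H XOR L = H
m3 = m0 OR m2 = H OR H = H
m4 = m3 XNOR m2 = H XNOR H = H
m5 = m3 XOR m4 = H XOR H = L
m7 = m5 XOR m0 = L XOR H = H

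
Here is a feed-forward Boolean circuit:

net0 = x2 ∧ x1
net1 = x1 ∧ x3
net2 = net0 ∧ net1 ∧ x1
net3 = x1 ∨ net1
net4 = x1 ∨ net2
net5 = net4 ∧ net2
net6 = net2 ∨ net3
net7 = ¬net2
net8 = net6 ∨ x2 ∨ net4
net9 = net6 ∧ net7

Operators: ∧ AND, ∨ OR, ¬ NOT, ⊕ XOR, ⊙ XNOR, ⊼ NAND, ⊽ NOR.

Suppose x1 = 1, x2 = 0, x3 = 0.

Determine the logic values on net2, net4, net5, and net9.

net2 = 0  net4 = 1  net5 = 0  net9 = 1

net0 = x2 AND x1 = 0 AND 1 = 0
net1 = x1 AND x3 = 1 AND 0 = 0
net2 = net0 AND net1 AND x1 = 0 AND 0 AND 1 = 0
net3 = x1 OR net1 = 1 OR 0 = 1
net4 = x1 OR net2 = 1 OR 0 = 1
net5 = net4 AND net2 = 1 AND 0 = 0
net6 = net2 OR net3 = 0 OR 1 = 1
net7 = NOT net2 = NOT 0 = 1
net9 = net6 AND net7 = 1 AND 1 = 1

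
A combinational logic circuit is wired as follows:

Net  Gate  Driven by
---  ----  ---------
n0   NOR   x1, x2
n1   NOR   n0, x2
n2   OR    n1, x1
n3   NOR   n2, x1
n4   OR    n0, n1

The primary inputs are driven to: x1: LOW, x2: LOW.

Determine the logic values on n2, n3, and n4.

n0 = x1 NOR x2 = LOW NOR LOW = HIGH
n1 = n0 NOR x2 = HIGH NOR LOW = LOW
n2 = n1 OR x1 = LOW OR LOW = LOW
n3 = n2 NOR x1 = LOW NOR LOW = HIGH
n4 = n0 OR n1 = HIGH OR LOW = HIGH

n2 = LOW; n3 = HIGH; n4 = HIGH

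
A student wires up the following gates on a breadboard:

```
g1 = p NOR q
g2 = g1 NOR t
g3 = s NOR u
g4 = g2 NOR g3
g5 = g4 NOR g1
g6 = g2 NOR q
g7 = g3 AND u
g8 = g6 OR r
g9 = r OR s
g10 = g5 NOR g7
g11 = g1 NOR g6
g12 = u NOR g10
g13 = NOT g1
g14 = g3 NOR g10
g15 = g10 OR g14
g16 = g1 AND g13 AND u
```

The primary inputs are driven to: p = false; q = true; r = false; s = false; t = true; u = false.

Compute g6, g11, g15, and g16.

g1 = p NOR q = false NOR true = false
g2 = g1 NOR t = false NOR true = false
g3 = s NOR u = false NOR false = true
g4 = g2 NOR g3 = false NOR true = false
g5 = g4 NOR g1 = false NOR false = true
g6 = g2 NOR q = false NOR true = false
g7 = g3 AND u = true AND false = false
g10 = g5 NOR g7 = true NOR false = false
g11 = g1 NOR g6 = false NOR false = true
g13 = NOT g1 = NOT false = true
g14 = g3 NOR g10 = true NOR false = false
g15 = g10 OR g14 = false OR false = false
g16 = g1 AND g13 AND u = false AND true AND false = false

g6 = false; g11 = true; g15 = false; g16 = false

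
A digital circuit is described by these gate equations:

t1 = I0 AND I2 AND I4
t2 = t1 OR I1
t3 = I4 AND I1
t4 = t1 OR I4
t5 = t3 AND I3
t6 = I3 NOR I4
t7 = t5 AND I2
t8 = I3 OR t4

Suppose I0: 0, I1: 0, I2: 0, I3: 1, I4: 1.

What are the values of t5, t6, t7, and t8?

t1 = I0 AND I2 AND I4 = 0 AND 0 AND 1 = 0
t3 = I4 AND I1 = 1 AND 0 = 0
t4 = t1 OR I4 = 0 OR 1 = 1
t5 = t3 AND I3 = 0 AND 1 = 0
t6 = I3 NOR I4 = 1 NOR 1 = 0
t7 = t5 AND I2 = 0 AND 0 = 0
t8 = I3 OR t4 = 1 OR 1 = 1

t5 = 0  t6 = 0  t7 = 0  t8 = 1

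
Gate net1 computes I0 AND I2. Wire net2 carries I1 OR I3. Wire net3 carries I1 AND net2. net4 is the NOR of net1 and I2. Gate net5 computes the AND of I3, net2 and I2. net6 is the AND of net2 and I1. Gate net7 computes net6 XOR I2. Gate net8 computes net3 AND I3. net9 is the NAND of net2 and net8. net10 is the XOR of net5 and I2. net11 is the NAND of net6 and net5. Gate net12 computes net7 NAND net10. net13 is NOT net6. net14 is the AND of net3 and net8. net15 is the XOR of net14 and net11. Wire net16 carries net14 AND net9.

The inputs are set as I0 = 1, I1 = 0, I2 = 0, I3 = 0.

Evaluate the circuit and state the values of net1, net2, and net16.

net1 = I0 AND I2 = 1 AND 0 = 0
net2 = I1 OR I3 = 0 OR 0 = 0
net3 = I1 AND net2 = 0 AND 0 = 0
net8 = net3 AND I3 = 0 AND 0 = 0
net9 = net2 NAND net8 = 0 NAND 0 = 1
net14 = net3 AND net8 = 0 AND 0 = 0
net16 = net14 AND net9 = 0 AND 1 = 0

net1 = 0; net2 = 0; net16 = 0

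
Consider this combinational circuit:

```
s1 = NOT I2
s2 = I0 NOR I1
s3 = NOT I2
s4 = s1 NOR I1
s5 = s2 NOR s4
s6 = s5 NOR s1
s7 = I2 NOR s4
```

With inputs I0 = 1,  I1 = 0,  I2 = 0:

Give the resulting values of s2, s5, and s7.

s1 = NOT I2 = NOT 0 = 1
s2 = I0 NOR I1 = 1 NOR 0 = 0
s4 = s1 NOR I1 = 1 NOR 0 = 0
s5 = s2 NOR s4 = 0 NOR 0 = 1
s7 = I2 NOR s4 = 0 NOR 0 = 1

s2 = 0, s5 = 1, s7 = 1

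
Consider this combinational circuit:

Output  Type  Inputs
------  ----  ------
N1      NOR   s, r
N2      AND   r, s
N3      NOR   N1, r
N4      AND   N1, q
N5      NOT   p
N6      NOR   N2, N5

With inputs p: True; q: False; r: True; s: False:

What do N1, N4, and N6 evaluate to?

N1 = s NOR r = False NOR True = False
N2 = r AND s = True AND False = False
N4 = N1 AND q = False AND False = False
N5 = NOT p = NOT True = False
N6 = N2 NOR N5 = False NOR False = True

N1 = False  N4 = False  N6 = True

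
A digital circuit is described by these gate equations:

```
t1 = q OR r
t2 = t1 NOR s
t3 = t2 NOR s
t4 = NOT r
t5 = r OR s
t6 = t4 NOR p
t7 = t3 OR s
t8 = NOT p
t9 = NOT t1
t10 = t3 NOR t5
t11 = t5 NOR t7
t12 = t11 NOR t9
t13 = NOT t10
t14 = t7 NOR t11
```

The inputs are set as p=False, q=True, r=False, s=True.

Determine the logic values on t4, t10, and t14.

t4 = True  t10 = False  t14 = False

t1 = q OR r = True OR False = True
t2 = t1 NOR s = True NOR True = False
t3 = t2 NOR s = False NOR True = False
t4 = NOT r = NOT False = True
t5 = r OR s = False OR True = True
t7 = t3 OR s = False OR True = True
t10 = t3 NOR t5 = False NOR True = False
t11 = t5 NOR t7 = True NOR True = False
t14 = t7 NOR t11 = True NOR False = False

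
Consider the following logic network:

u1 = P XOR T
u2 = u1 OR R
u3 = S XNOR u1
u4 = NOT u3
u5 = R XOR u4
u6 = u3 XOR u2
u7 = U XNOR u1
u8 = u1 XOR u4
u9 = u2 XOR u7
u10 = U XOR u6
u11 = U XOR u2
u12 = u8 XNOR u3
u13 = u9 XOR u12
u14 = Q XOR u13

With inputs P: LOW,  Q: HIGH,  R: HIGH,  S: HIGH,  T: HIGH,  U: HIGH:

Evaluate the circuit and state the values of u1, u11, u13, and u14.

u1 = P XOR T = LOW XOR HIGH = HIGH
u2 = u1 OR R = HIGH OR HIGH = HIGH
u3 = S XNOR u1 = HIGH XNOR HIGH = HIGH
u4 = NOT u3 = NOT HIGH = LOW
u7 = U XNOR u1 = HIGH XNOR HIGH = HIGH
u8 = u1 XOR u4 = HIGH XOR LOW = HIGH
u9 = u2 XOR u7 = HIGH XOR HIGH = LOW
u11 = U XOR u2 = HIGH XOR HIGH = LOW
u12 = u8 XNOR u3 = HIGH XNOR HIGH = HIGH
u13 = u9 XOR u12 = LOW XOR HIGH = HIGH
u14 = Q XOR u13 = HIGH XOR HIGH = LOW

u1 = HIGH, u11 = LOW, u13 = HIGH, u14 = LOW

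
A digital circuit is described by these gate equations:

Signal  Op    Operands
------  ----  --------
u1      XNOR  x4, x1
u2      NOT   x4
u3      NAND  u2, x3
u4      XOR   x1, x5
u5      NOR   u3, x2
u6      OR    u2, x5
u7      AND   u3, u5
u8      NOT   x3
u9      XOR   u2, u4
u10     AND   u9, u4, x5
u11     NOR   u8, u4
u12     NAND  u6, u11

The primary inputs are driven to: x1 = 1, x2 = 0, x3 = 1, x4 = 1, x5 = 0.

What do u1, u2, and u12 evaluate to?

u1 = 1, u2 = 0, u12 = 1

u1 = x4 XNOR x1 = 1 XNOR 1 = 1
u2 = NOT x4 = NOT 1 = 0
u4 = x1 XOR x5 = 1 XOR 0 = 1
u6 = u2 OR x5 = 0 OR 0 = 0
u8 = NOT x3 = NOT 1 = 0
u11 = u8 NOR u4 = 0 NOR 1 = 0
u12 = u6 NAND u11 = 0 NAND 0 = 1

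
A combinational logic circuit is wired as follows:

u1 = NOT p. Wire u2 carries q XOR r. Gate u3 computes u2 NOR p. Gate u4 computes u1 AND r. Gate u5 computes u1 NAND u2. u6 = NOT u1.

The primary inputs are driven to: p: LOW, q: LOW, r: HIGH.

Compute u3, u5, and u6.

u1 = NOT p = NOT LOW = HIGH
u2 = q XOR r = LOW XOR HIGH = HIGH
u3 = u2 NOR p = HIGH NOR LOW = LOW
u5 = u1 NAND u2 = HIGH NAND HIGH = LOW
u6 = NOT u1 = NOT HIGH = LOW

u3 = LOW; u5 = LOW; u6 = LOW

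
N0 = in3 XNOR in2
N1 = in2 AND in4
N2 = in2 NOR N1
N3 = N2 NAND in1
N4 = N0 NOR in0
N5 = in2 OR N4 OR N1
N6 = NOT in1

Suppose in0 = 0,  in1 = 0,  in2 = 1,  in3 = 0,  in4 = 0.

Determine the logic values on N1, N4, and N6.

N0 = in3 XNOR in2 = 0 XNOR 1 = 0
N1 = in2 AND in4 = 1 AND 0 = 0
N4 = N0 NOR in0 = 0 NOR 0 = 1
N6 = NOT in1 = NOT 0 = 1

N1 = 0; N4 = 1; N6 = 1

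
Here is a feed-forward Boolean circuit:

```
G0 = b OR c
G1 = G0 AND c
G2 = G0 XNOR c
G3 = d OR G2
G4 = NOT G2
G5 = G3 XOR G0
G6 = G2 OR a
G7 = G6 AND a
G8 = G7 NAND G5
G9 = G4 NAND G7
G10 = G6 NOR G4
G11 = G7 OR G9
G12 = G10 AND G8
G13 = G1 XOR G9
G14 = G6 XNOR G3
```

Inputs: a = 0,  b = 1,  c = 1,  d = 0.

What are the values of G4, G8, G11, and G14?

G4 = 0, G8 = 1, G11 = 1, G14 = 1

G0 = b OR c = 1 OR 1 = 1
G2 = G0 XNOR c = 1 XNOR 1 = 1
G3 = d OR G2 = 0 OR 1 = 1
G4 = NOT G2 = NOT 1 = 0
G5 = G3 XOR G0 = 1 XOR 1 = 0
G6 = G2 OR a = 1 OR 0 = 1
G7 = G6 AND a = 1 AND 0 = 0
G8 = G7 NAND G5 = 0 NAND 0 = 1
G9 = G4 NAND G7 = 0 NAND 0 = 1
G11 = G7 OR G9 = 0 OR 1 = 1
G14 = G6 XNOR G3 = 1 XNOR 1 = 1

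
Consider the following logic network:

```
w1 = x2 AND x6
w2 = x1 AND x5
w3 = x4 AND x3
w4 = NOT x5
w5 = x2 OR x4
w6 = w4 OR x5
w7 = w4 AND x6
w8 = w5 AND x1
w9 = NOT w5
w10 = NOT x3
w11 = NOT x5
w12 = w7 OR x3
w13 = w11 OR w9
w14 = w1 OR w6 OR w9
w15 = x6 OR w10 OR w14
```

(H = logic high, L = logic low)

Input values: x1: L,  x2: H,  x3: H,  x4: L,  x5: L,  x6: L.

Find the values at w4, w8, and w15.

w4 = H; w8 = L; w15 = H

w1 = x2 AND x6 = H AND L = L
w4 = NOT x5 = NOT L = H
w5 = x2 OR x4 = H OR L = H
w6 = w4 OR x5 = H OR L = H
w8 = w5 AND x1 = H AND L = L
w9 = NOT w5 = NOT H = L
w10 = NOT x3 = NOT H = L
w14 = w1 OR w6 OR w9 = L OR H OR L = H
w15 = x6 OR w10 OR w14 = L OR L OR H = H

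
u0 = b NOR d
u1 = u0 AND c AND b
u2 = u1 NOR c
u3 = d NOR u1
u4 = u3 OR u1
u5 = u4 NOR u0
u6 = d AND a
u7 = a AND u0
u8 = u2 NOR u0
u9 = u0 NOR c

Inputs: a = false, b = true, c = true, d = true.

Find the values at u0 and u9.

u0 = false  u9 = false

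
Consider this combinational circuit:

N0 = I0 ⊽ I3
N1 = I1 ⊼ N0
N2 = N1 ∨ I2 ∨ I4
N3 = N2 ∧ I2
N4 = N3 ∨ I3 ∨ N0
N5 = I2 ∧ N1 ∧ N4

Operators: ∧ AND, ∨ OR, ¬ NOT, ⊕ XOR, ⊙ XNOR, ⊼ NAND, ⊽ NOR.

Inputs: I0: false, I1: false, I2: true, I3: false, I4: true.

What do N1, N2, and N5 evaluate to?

N1 = true, N2 = true, N5 = true

N0 = I0 NOR I3 = false NOR false = true
N1 = I1 NAND N0 = false NAND true = true
N2 = N1 OR I2 OR I4 = true OR true OR true = true
N3 = N2 AND I2 = true AND true = true
N4 = N3 OR I3 OR N0 = true OR false OR true = true
N5 = I2 AND N1 AND N4 = true AND true AND true = true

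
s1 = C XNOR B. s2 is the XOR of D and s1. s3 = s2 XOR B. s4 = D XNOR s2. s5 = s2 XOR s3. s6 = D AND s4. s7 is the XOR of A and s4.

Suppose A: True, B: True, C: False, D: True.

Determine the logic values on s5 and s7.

s5 = True  s7 = False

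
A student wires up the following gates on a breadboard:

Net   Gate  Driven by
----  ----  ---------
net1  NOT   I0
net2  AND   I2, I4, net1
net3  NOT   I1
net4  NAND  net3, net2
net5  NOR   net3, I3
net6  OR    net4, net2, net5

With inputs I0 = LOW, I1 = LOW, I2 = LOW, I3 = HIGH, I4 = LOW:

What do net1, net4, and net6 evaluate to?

net1 = HIGH  net4 = HIGH  net6 = HIGH

net1 = NOT I0 = NOT LOW = HIGH
net2 = I2 AND I4 AND net1 = LOW AND LOW AND HIGH = LOW
net3 = NOT I1 = NOT LOW = HIGH
net4 = net3 NAND net2 = HIGH NAND LOW = HIGH
net5 = net3 NOR I3 = HIGH NOR HIGH = LOW
net6 = net4 OR net2 OR net5 = HIGH OR LOW OR LOW = HIGH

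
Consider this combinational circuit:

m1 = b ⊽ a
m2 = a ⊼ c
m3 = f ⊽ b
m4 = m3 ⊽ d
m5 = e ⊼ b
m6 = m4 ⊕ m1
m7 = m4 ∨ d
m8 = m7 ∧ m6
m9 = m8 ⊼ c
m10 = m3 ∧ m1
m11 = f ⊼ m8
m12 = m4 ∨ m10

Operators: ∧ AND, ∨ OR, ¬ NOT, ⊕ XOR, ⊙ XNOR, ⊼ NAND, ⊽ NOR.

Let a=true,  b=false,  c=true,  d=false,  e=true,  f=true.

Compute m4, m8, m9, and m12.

m1 = b NOR a = false NOR true = false
m3 = f NOR b = true NOR false = false
m4 = m3 NOR d = false NOR false = true
m6 = m4 XOR m1 = true XOR false = true
m7 = m4 OR d = true OR false = true
m8 = m7 AND m6 = true AND true = true
m9 = m8 NAND c = true NAND true = false
m10 = m3 AND m1 = false AND false = false
m12 = m4 OR m10 = true OR false = true

m4 = true, m8 = true, m9 = false, m12 = true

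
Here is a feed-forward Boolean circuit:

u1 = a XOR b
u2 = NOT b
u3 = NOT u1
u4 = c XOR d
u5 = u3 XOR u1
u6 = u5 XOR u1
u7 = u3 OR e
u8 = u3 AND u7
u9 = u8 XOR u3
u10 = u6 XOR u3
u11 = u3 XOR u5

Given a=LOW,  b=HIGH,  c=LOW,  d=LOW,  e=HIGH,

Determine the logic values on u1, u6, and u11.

u1 = HIGH, u6 = LOW, u11 = HIGH

u1 = a XOR b = LOW XOR HIGH = HIGH
u3 = NOT u1 = NOT HIGH = LOW
u5 = u3 XOR u1 = LOW XOR HIGH = HIGH
u6 = u5 XOR u1 = HIGH XOR HIGH = LOW
u11 = u3 XOR u5 = LOW XOR HIGH = HIGH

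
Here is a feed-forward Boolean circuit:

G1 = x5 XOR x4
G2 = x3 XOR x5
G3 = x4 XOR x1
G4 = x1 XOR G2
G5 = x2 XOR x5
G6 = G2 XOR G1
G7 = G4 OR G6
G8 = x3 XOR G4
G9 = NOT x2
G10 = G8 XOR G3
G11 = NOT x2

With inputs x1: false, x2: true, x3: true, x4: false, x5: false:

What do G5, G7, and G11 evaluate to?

G1 = x5 XOR x4 = false XOR false = false
G2 = x3 XOR x5 = true XOR false = true
G4 = x1 XOR G2 = false XOR true = true
G5 = x2 XOR x5 = true XOR false = true
G6 = G2 XOR G1 = true XOR false = true
G7 = G4 OR G6 = true OR true = true
G11 = NOT x2 = NOT true = false

G5 = true, G7 = true, G11 = false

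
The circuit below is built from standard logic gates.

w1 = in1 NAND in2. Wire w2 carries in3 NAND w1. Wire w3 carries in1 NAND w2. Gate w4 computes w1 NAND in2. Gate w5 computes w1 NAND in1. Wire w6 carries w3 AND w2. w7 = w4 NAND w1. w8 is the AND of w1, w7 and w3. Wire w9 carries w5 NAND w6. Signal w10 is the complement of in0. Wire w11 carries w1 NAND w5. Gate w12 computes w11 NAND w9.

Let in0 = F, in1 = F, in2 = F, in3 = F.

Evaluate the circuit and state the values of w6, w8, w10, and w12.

w6 = T, w8 = F, w10 = T, w12 = T

w1 = in1 NAND in2 = F NAND F = T
w2 = in3 NAND w1 = F NAND T = T
w3 = in1 NAND w2 = F NAND T = T
w4 = w1 NAND in2 = T NAND F = T
w5 = w1 NAND in1 = T NAND F = T
w6 = w3 AND w2 = T AND T = T
w7 = w4 NAND w1 = T NAND T = F
w8 = w1 AND w7 AND w3 = T AND F AND T = F
w9 = w5 NAND w6 = T NAND T = F
w10 = NOT in0 = NOT F = T
w11 = w1 NAND w5 = T NAND T = F
w12 = w11 NAND w9 = F NAND F = T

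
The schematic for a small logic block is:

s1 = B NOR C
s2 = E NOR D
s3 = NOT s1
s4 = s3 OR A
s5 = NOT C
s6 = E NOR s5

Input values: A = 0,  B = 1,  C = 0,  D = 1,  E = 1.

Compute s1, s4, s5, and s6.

s1 = B NOR C = 1 NOR 0 = 0
s3 = NOT s1 = NOT 0 = 1
s4 = s3 OR A = 1 OR 0 = 1
s5 = NOT C = NOT 0 = 1
s6 = E NOR s5 = 1 NOR 1 = 0

s1 = 0, s4 = 1, s5 = 1, s6 = 0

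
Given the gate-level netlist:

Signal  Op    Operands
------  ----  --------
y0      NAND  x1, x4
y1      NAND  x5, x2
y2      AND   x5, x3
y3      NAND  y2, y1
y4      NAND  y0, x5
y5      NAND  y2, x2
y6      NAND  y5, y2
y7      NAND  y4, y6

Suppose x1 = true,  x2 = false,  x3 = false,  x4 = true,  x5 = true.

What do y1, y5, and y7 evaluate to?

y1 = true; y5 = true; y7 = false

y0 = x1 NAND x4 = true NAND true = false
y1 = x5 NAND x2 = true NAND false = true
y2 = x5 AND x3 = true AND false = false
y4 = y0 NAND x5 = false NAND true = true
y5 = y2 NAND x2 = false NAND false = true
y6 = y5 NAND y2 = true NAND false = true
y7 = y4 NAND y6 = true NAND true = false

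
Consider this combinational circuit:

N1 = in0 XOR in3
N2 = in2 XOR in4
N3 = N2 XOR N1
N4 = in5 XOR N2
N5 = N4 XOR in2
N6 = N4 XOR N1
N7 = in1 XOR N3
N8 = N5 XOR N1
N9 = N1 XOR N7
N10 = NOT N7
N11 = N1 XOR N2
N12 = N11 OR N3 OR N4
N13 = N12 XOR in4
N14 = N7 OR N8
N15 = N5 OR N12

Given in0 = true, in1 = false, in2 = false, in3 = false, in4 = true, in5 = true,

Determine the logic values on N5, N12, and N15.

N1 = in0 XOR in3 = true XOR false = true
N2 = in2 XOR in4 = false XOR true = true
N3 = N2 XOR N1 = true XOR true = false
N4 = in5 XOR N2 = true XOR true = false
N5 = N4 XOR in2 = false XOR false = false
N11 = N1 XOR N2 = true XOR true = false
N12 = N11 OR N3 OR N4 = false OR false OR false = false
N15 = N5 OR N12 = false OR false = false

N5 = false; N12 = false; N15 = false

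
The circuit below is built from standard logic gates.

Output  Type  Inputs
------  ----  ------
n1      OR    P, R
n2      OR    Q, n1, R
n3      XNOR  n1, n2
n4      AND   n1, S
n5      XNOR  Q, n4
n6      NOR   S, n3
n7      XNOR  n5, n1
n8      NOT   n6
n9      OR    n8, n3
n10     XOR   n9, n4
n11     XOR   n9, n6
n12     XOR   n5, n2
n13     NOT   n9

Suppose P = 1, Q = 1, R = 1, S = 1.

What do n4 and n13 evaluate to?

n1 = P OR R = 1 OR 1 = 1
n2 = Q OR n1 OR R = 1 OR 1 OR 1 = 1
n3 = n1 XNOR n2 = 1 XNOR 1 = 1
n4 = n1 AND S = 1 AND 1 = 1
n6 = S NOR n3 = 1 NOR 1 = 0
n8 = NOT n6 = NOT 0 = 1
n9 = n8 OR n3 = 1 OR 1 = 1
n13 = NOT n9 = NOT 1 = 0

n4 = 1  n13 = 0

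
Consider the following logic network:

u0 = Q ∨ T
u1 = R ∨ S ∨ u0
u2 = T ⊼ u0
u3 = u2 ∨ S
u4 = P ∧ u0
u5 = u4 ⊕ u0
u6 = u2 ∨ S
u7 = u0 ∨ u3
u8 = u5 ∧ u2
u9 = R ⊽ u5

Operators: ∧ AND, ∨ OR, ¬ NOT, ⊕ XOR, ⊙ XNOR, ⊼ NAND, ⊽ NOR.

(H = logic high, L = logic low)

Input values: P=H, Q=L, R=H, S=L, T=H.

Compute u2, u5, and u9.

u0 = Q OR T = L OR H = H
u2 = T NAND u0 = H NAND H = L
u4 = P AND u0 = H AND H = H
u5 = u4 XOR u0 = H XOR H = L
u9 = R NOR u5 = H NOR L = L

u2 = L; u5 = L; u9 = L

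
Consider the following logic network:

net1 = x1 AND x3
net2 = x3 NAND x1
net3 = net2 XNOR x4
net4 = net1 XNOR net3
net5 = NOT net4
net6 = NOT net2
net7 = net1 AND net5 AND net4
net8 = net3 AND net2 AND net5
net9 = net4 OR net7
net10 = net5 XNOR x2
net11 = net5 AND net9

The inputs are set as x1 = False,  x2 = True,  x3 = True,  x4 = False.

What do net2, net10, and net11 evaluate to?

net1 = x1 AND x3 = False AND True = False
net2 = x3 NAND x1 = True NAND False = True
net3 = net2 XNOR x4 = True XNOR False = False
net4 = net1 XNOR net3 = False XNOR False = True
net5 = NOT net4 = NOT True = False
net7 = net1 AND net5 AND net4 = False AND False AND True = False
net9 = net4 OR net7 = True OR False = True
net10 = net5 XNOR x2 = False XNOR True = False
net11 = net5 AND net9 = False AND True = False

net2 = True, net10 = False, net11 = False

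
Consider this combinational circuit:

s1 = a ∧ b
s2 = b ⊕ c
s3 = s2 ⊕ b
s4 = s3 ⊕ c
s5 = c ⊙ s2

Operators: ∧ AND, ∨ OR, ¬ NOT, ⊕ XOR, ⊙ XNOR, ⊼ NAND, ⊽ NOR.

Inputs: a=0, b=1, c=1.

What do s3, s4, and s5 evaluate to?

s3 = 1, s4 = 0, s5 = 0

s2 = b XOR c = 1 XOR 1 = 0
s3 = s2 XOR b = 0 XOR 1 = 1
s4 = s3 XOR c = 1 XOR 1 = 0
s5 = c XNOR s2 = 1 XNOR 0 = 0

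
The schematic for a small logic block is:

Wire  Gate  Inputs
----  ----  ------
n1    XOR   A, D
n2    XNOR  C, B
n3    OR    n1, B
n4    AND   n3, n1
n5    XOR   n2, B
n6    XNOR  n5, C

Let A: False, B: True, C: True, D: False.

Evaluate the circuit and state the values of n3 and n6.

n1 = A XOR D = False XOR False = False
n2 = C XNOR B = True XNOR True = True
n3 = n1 OR B = False OR True = True
n5 = n2 XOR B = True XOR True = False
n6 = n5 XNOR C = False XNOR True = False

n3 = True, n6 = False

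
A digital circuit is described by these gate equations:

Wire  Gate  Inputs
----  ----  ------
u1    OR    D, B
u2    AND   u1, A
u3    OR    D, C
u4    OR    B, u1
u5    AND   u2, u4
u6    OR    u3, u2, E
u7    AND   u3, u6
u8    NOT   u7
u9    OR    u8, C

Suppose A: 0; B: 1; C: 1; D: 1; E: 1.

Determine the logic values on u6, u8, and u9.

u1 = D OR B = 1 OR 1 = 1
u2 = u1 AND A = 1 AND 0 = 0
u3 = D OR C = 1 OR 1 = 1
u6 = u3 OR u2 OR E = 1 OR 0 OR 1 = 1
u7 = u3 AND u6 = 1 AND 1 = 1
u8 = NOT u7 = NOT 1 = 0
u9 = u8 OR C = 0 OR 1 = 1

u6 = 1, u8 = 0, u9 = 1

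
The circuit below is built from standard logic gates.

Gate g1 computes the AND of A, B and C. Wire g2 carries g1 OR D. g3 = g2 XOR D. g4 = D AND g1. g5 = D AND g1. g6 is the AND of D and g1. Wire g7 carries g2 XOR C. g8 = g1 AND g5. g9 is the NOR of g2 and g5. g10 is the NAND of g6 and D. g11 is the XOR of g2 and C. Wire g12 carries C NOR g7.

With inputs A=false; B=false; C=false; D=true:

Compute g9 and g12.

g9 = false, g12 = false

g1 = A AND B AND C = false AND false AND false = false
g2 = g1 OR D = false OR true = true
g5 = D AND g1 = true AND false = false
g7 = g2 XOR C = true XOR false = true
g9 = g2 NOR g5 = true NOR false = false
g12 = C NOR g7 = false NOR true = false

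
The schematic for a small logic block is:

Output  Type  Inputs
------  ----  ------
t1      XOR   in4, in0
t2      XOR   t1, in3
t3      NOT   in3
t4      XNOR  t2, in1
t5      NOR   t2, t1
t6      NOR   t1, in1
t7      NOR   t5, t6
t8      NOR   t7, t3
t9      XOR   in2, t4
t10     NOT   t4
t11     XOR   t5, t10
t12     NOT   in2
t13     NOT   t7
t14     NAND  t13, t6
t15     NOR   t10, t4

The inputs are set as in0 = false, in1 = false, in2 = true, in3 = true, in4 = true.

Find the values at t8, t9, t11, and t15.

t8 = false, t9 = false, t11 = false, t15 = false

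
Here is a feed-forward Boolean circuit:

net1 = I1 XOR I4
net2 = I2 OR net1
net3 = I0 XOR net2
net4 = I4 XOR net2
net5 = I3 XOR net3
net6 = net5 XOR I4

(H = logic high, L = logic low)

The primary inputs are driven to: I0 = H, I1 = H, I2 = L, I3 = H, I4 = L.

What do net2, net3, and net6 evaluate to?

net1 = I1 XOR I4 = H XOR L = H
net2 = I2 OR net1 = L OR H = H
net3 = I0 XOR net2 = H XOR H = L
net5 = I3 XOR net3 = H XOR L = H
net6 = net5 XOR I4 = H XOR L = H

net2 = H, net3 = L, net6 = H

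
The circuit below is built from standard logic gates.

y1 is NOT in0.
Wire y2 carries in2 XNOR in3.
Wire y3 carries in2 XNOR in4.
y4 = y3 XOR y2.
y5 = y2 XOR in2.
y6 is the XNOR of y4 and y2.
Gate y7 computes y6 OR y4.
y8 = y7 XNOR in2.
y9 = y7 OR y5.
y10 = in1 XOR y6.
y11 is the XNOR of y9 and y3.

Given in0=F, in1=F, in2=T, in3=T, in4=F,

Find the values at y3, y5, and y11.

y3 = F, y5 = F, y11 = F

y2 = in2 XNOR in3 = T XNOR T = T
y3 = in2 XNOR in4 = T XNOR F = F
y4 = y3 XOR y2 = F XOR T = T
y5 = y2 XOR in2 = T XOR T = F
y6 = y4 XNOR y2 = T XNOR T = T
y7 = y6 OR y4 = T OR T = T
y9 = y7 OR y5 = T OR F = T
y11 = y9 XNOR y3 = T XNOR F = F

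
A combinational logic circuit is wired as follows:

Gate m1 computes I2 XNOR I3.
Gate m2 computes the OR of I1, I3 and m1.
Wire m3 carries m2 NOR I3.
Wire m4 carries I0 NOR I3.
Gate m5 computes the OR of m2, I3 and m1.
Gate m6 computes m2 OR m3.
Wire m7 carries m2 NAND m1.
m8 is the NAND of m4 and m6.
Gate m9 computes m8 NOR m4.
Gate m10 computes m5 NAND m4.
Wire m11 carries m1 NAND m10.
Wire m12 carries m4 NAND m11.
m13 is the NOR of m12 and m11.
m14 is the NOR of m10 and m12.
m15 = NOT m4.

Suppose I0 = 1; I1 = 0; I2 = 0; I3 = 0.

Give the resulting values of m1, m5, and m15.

m1 = 1  m5 = 1  m15 = 1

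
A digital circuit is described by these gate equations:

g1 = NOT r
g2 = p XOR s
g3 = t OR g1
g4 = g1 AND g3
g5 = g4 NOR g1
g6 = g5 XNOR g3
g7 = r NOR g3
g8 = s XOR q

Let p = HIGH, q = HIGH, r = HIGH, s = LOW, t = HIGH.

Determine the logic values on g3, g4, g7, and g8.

g1 = NOT r = NOT HIGH = LOW
g3 = t OR g1 = HIGH OR LOW = HIGH
g4 = g1 AND g3 = LOW AND HIGH = LOW
g7 = r NOR g3 = HIGH NOR HIGH = LOW
g8 = s XOR q = LOW XOR HIGH = HIGH

g3 = HIGH, g4 = LOW, g7 = LOW, g8 = HIGH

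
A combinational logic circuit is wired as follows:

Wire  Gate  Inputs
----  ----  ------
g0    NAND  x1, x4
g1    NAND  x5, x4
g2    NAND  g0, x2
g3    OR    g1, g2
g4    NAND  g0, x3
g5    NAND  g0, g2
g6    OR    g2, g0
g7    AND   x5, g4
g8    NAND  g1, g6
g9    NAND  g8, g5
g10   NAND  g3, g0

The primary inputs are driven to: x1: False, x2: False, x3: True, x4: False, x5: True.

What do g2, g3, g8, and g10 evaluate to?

g0 = x1 NAND x4 = False NAND False = True
g1 = x5 NAND x4 = True NAND False = True
g2 = g0 NAND x2 = True NAND False = True
g3 = g1 OR g2 = True OR True = True
g6 = g2 OR g0 = True OR True = True
g8 = g1 NAND g6 = True NAND True = False
g10 = g3 NAND g0 = True NAND True = False

g2 = True, g3 = True, g8 = False, g10 = False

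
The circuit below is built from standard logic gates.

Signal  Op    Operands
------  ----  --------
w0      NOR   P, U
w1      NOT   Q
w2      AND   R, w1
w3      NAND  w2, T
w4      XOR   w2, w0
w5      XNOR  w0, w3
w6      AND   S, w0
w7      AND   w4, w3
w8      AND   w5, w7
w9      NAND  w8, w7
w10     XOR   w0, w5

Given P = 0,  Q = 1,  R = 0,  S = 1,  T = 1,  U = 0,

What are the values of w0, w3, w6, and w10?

w0 = 1, w3 = 1, w6 = 1, w10 = 0

w0 = P NOR U = 0 NOR 0 = 1
w1 = NOT Q = NOT 1 = 0
w2 = R AND w1 = 0 AND 0 = 0
w3 = w2 NAND T = 0 NAND 1 = 1
w5 = w0 XNOR w3 = 1 XNOR 1 = 1
w6 = S AND w0 = 1 AND 1 = 1
w10 = w0 XOR w5 = 1 XOR 1 = 0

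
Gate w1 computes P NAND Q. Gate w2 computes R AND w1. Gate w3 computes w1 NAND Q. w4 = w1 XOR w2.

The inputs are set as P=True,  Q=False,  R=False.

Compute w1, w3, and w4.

w1 = P NAND Q = True NAND False = True
w2 = R AND w1 = False AND True = False
w3 = w1 NAND Q = True NAND False = True
w4 = w1 XOR w2 = True XOR False = True

w1 = True; w3 = True; w4 = True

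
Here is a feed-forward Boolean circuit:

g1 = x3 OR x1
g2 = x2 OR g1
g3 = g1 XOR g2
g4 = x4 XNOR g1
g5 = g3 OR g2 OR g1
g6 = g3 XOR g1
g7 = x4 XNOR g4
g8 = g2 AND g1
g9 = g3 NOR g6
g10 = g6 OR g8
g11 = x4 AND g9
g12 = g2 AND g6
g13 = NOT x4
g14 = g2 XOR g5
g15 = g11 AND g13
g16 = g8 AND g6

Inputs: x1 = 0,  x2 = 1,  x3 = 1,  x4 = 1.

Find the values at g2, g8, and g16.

g2 = 1, g8 = 1, g16 = 1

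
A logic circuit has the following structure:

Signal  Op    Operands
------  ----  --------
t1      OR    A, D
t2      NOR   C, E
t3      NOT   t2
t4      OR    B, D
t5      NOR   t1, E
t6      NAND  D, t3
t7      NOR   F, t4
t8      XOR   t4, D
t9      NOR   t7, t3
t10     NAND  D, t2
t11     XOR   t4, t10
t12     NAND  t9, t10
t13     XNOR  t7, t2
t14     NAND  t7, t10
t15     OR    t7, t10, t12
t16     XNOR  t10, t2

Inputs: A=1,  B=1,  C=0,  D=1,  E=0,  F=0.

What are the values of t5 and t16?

t1 = A OR D = 1 OR 1 = 1
t2 = C NOR E = 0 NOR 0 = 1
t5 = t1 NOR E = 1 NOR 0 = 0
t10 = D NAND t2 = 1 NAND 1 = 0
t16 = t10 XNOR t2 = 0 XNOR 1 = 0

t5 = 0  t16 = 0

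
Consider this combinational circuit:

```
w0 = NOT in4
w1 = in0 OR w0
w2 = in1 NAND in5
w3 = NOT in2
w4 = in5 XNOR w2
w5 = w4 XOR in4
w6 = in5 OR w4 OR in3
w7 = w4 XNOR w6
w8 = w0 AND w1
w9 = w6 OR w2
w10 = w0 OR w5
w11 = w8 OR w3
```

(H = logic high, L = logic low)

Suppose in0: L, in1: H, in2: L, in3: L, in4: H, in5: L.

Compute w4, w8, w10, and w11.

w4 = L; w8 = L; w10 = H; w11 = H

w0 = NOT in4 = NOT H = L
w1 = in0 OR w0 = L OR L = L
w2 = in1 NAND in5 = H NAND L = H
w3 = NOT in2 = NOT L = H
w4 = in5 XNOR w2 = L XNOR H = L
w5 = w4 XOR in4 = L XOR H = H
w8 = w0 AND w1 = L AND L = L
w10 = w0 OR w5 = L OR H = H
w11 = w8 OR w3 = L OR H = H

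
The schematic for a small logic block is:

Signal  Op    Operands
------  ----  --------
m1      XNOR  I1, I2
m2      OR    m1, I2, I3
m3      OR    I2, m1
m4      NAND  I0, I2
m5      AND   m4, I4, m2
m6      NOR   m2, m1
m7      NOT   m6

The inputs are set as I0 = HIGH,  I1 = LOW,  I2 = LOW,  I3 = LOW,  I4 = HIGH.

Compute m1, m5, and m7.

m1 = I1 XNOR I2 = LOW XNOR LOW = HIGH
m2 = m1 OR I2 OR I3 = HIGH OR LOW OR LOW = HIGH
m4 = I0 NAND I2 = HIGH NAND LOW = HIGH
m5 = m4 AND I4 AND m2 = HIGH AND HIGH AND HIGH = HIGH
m6 = m2 NOR m1 = HIGH NOR HIGH = LOW
m7 = NOT m6 = NOT LOW = HIGH

m1 = HIGH, m5 = HIGH, m7 = HIGH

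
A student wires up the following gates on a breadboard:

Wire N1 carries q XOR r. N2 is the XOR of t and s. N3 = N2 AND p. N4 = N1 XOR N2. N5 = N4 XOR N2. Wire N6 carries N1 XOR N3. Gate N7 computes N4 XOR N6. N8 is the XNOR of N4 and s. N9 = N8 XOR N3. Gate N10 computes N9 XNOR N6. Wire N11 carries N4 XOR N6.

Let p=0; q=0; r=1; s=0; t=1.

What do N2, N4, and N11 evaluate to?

N1 = q XOR r = 0 XOR 1 = 1
N2 = t XOR s = 1 XOR 0 = 1
N3 = N2 AND p = 1 AND 0 = 0
N4 = N1 XOR N2 = 1 XOR 1 = 0
N6 = N1 XOR N3 = 1 XOR 0 = 1
N11 = N4 XOR N6 = 0 XOR 1 = 1

N2 = 1; N4 = 0; N11 = 1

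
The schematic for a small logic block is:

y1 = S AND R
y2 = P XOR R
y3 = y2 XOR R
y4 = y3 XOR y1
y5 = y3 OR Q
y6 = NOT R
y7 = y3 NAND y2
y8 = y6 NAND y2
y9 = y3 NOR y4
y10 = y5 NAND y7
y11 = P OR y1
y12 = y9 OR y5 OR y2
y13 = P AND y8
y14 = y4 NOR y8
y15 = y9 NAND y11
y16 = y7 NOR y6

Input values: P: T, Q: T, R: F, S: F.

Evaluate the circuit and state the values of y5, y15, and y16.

y1 = S AND R = F AND F = F
y2 = P XOR R = T XOR F = T
y3 = y2 XOR R = T XOR F = T
y4 = y3 XOR y1 = T XOR F = T
y5 = y3 OR Q = T OR T = T
y6 = NOT R = NOT F = T
y7 = y3 NAND y2 = T NAND T = F
y9 = y3 NOR y4 = T NOR T = F
y11 = P OR y1 = T OR F = T
y15 = y9 NAND y11 = F NAND T = T
y16 = y7 NOR y6 = F NOR T = F

y5 = T  y15 = T  y16 = F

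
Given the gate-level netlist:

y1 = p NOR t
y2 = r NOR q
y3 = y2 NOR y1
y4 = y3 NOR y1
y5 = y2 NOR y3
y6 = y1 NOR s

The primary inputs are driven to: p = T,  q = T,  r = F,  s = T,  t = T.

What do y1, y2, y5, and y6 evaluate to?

y1 = F; y2 = F; y5 = F; y6 = F

y1 = p NOR t = T NOR T = F
y2 = r NOR q = F NOR T = F
y3 = y2 NOR y1 = F NOR F = T
y5 = y2 NOR y3 = F NOR T = F
y6 = y1 NOR s = F NOR T = F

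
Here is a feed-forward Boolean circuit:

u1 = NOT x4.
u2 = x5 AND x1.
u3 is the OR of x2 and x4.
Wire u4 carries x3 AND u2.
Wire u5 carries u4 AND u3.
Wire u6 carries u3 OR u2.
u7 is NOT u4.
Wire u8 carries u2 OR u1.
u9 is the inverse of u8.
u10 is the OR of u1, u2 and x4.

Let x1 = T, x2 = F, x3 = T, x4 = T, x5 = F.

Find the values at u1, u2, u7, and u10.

u1 = NOT x4 = NOT T = F
u2 = x5 AND x1 = F AND T = F
u4 = x3 AND u2 = T AND F = F
u7 = NOT u4 = NOT F = T
u10 = u1 OR u2 OR x4 = F OR F OR T = T

u1 = F, u2 = F, u7 = T, u10 = T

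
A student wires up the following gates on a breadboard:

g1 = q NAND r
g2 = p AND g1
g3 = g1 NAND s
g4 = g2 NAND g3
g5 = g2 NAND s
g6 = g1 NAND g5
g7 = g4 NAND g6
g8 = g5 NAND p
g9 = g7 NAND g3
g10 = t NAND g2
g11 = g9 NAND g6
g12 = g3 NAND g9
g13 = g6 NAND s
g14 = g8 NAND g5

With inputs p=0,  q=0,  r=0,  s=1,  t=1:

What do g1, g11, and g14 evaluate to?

g1 = 1, g11 = 1, g14 = 0

g1 = q NAND r = 0 NAND 0 = 1
g2 = p AND g1 = 0 AND 1 = 0
g3 = g1 NAND s = 1 NAND 1 = 0
g4 = g2 NAND g3 = 0 NAND 0 = 1
g5 = g2 NAND s = 0 NAND 1 = 1
g6 = g1 NAND g5 = 1 NAND 1 = 0
g7 = g4 NAND g6 = 1 NAND 0 = 1
g8 = g5 NAND p = 1 NAND 0 = 1
g9 = g7 NAND g3 = 1 NAND 0 = 1
g11 = g9 NAND g6 = 1 NAND 0 = 1
g14 = g8 NAND g5 = 1 NAND 1 = 0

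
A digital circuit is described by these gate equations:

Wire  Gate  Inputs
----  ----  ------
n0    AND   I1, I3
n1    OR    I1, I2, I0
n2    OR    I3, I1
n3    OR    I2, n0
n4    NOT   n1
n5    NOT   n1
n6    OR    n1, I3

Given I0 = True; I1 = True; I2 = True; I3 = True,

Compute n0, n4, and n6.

n0 = True; n4 = False; n6 = True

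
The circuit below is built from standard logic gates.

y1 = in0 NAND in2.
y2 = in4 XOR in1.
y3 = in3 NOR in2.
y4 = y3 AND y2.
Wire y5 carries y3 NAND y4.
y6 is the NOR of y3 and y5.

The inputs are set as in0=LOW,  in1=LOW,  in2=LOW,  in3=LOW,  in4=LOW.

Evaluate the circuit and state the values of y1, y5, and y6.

y1 = HIGH, y5 = HIGH, y6 = LOW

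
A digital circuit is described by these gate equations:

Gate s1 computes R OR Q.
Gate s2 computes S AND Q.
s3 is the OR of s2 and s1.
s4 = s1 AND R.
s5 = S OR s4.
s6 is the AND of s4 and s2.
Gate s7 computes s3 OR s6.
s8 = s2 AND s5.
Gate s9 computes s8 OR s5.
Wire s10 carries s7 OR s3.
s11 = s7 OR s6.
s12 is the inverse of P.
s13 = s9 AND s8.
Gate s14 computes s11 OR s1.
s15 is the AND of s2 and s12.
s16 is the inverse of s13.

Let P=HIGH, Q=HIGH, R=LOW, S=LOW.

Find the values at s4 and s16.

s1 = R OR Q = LOW OR HIGH = HIGH
s2 = S AND Q = LOW AND HIGH = LOW
s4 = s1 AND R = HIGH AND LOW = LOW
s5 = S OR s4 = LOW OR LOW = LOW
s8 = s2 AND s5 = LOW AND LOW = LOW
s9 = s8 OR s5 = LOW OR LOW = LOW
s13 = s9 AND s8 = LOW AND LOW = LOW
s16 = NOT s13 = NOT LOW = HIGH

s4 = LOW  s16 = HIGH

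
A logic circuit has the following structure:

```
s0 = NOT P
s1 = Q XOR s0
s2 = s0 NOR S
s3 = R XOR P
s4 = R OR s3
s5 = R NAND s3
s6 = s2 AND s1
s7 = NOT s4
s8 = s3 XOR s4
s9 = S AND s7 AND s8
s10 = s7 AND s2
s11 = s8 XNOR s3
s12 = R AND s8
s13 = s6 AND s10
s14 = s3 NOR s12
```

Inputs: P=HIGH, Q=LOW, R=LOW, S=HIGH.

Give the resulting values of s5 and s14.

s5 = HIGH, s14 = LOW

s3 = R XOR P = LOW XOR HIGH = HIGH
s4 = R OR s3 = LOW OR HIGH = HIGH
s5 = R NAND s3 = LOW NAND HIGH = HIGH
s8 = s3 XOR s4 = HIGH XOR HIGH = LOW
s12 = R AND s8 = LOW AND LOW = LOW
s14 = s3 NOR s12 = HIGH NOR LOW = LOW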